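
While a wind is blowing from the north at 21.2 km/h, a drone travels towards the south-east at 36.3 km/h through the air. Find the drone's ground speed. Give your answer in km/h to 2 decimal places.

Taking east as x and north as y: velocity relative to the air = (25.668, -25.668) km/h; the air relative to ground = (0.000, -21.200) km/h.
Velocity relative to ground = (25.668, -25.668) + (0.000, -21.200) = (25.668, -46.868) km/h.
Speed = |(25.668, -46.868)| = 53.436 km/h.

53.44 km/h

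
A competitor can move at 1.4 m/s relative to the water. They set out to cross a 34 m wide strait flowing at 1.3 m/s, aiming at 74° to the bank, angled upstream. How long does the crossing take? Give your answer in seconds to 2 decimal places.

The component of the competitor's velocity perpendicular to the bank is 1.4 × sin 74° = 1.346 m/s.
Only the cross-stream component determines the crossing time; the current contributes nothing perpendicular to the bank.
Time = 34 / 1.346 = 25.264 s.

25.26 s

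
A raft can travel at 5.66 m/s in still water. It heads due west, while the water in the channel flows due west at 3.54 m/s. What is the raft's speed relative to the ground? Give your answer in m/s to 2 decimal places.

9.20 m/s

Taking east as x and north as y: velocity relative to the water = (-5.660, 0.000) m/s; the water relative to ground = (-3.540, 0.000) m/s.
Velocity relative to ground = (-5.660, 0.000) + (-3.540, 0.000) = (-9.200, 0.000) m/s.
Speed = |(-9.200, 0.000)| = 9.200 m/s.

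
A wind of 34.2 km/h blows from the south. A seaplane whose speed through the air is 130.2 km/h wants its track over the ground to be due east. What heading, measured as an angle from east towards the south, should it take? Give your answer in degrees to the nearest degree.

The wind pushes perpendicular to the desired track; the heading must have a component into the wind equal to 34.2 km/h: 130.2 sin θ = 34.2.
sin θ = 0.2627, so θ = 15.229°.

15°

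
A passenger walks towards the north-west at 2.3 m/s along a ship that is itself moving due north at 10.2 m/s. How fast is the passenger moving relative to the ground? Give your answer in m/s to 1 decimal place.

11.9 m/s

Taking east as x and north as y: ship velocity = (0.000, 10.200) m/s; passenger velocity relative to ship = (-1.626, 1.626) m/s.
Velocity relative to ground = (0.000, 10.200) + (-1.626, 1.626) = (-1.626, 11.826) m/s.
Speed = |(-1.626, 11.826)| = 11.938 m/s.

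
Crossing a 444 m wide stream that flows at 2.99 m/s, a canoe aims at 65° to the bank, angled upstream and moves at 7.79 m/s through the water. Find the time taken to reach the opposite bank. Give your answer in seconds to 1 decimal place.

The component of the canoe's velocity perpendicular to the bank is 7.79 × sin 65° = 7.060 m/s.
The flow acts along the bank and has no component across it.
Time = 444 / 7.060 = 62.888 s.

62.9 s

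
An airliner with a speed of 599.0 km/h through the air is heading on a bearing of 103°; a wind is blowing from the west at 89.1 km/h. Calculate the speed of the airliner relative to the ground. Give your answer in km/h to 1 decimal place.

Taking east as x and north as y: velocity relative to the air = (583.648, -134.746) km/h; the air relative to ground = (89.100, 0.000) km/h.
Velocity relative to ground = (583.648, -134.746) + (89.100, 0.000) = (672.748, -134.746) km/h.
Speed = |(672.748, -134.746)| = 686.109 km/h.

686.1 km/h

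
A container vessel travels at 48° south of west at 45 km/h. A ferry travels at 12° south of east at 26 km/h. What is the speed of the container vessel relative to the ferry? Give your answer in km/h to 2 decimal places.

62.22 km/h

Taking east as x and north as y: container vessel velocity = (-30.111, -33.442) km/h; ferry velocity = (25.432, -5.406) km/h.
Velocity of container vessel relative to ferry = (-30.111, -33.442) − (25.432, -5.406) = (-55.543, -28.036) km/h.
Magnitude = |(-55.543, -28.036)| = 62.217 km/h.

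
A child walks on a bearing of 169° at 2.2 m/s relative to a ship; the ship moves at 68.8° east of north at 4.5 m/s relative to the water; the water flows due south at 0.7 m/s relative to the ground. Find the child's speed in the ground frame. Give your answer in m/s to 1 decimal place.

4.8 m/s

In east/north components (m/s): child relative to ship = (0.420, -2.160); ship relative to water = (4.195, 1.627); water relative to ground = (0.000, -0.700).
Sum = (4.615, -1.232) m/s.
Speed = |(4.615, -1.232)| = 4.777 m/s.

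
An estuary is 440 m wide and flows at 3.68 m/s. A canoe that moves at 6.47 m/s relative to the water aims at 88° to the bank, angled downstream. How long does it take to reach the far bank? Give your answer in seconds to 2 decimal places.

68.05 s

The component of the canoe's velocity perpendicular to the bank is 6.47 × sin 88° = 6.466 m/s.
The flow acts along the bank and has no component across it.
Time = 440 / 6.466 = 68.048 s.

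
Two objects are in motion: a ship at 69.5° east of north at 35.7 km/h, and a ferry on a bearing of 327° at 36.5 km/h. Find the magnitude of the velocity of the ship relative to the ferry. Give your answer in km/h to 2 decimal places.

Taking east as x and north as y: ship velocity = (33.439, 12.502) km/h; ferry velocity = (-19.879, 30.611) km/h.
Velocity of ship relative to ferry = (33.439, 12.502) − (-19.879, 30.611) = (53.319, -18.109) km/h.
Magnitude = |(53.319, -18.109)| = 56.310 km/h.

56.31 km/h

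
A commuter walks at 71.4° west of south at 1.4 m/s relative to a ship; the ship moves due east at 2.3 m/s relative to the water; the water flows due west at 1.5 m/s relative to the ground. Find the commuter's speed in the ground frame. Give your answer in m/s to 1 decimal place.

0.7 m/s

In east/north components (m/s): commuter relative to ship = (-1.327, -0.447); ship relative to water = (2.300, 0.000); water relative to ground = (-1.500, 0.000).
Sum = (-0.527, -0.447) m/s.
Speed = |(-0.527, -0.447)| = 0.691 m/s.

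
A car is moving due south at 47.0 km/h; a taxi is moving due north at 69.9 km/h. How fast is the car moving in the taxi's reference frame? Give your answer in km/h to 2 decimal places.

116.90 km/h

Taking east as x and north as y: car velocity = (0.000, -47.000) km/h; taxi velocity = (0.000, 69.900) km/h.
Velocity of car relative to taxi = (0.000, -47.000) − (0.000, 69.900) = (0.000, -116.900) km/h.
Magnitude = |(0.000, -116.900)| = 116.900 km/h.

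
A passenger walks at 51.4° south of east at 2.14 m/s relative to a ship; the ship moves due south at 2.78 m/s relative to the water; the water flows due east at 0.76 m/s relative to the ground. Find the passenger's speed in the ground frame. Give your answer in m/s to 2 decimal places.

In east/north components (m/s): passenger relative to ship = (1.335, -1.672); ship relative to water = (0.000, -2.780); water relative to ground = (0.760, 0.000).
Sum = (2.095, -4.452) m/s.
Speed = |(2.095, -4.452)| = 4.921 m/s.

4.92 m/s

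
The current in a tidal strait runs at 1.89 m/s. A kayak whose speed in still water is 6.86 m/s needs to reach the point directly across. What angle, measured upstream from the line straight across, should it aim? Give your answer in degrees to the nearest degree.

16°

To cancel the current, the upstream component of the kayak's velocity must equal the flow: 6.86 sin θ = 1.89.
sin θ = 1.89 / 6.86 = 0.2755.
θ = arcsin(0.2755) = 15.992°.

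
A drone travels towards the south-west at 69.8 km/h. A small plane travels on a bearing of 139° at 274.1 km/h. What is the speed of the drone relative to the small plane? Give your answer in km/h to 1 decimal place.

278.1 km/h

Taking east as x and north as y: drone velocity = (-49.356, -49.356) km/h; small plane velocity = (179.826, -206.866) km/h.
Velocity of drone relative to small plane = (-49.356, -49.356) − (179.826, -206.866) = (-229.182, 157.510) km/h.
Magnitude = |(-229.182, 157.510)| = 278.089 km/h.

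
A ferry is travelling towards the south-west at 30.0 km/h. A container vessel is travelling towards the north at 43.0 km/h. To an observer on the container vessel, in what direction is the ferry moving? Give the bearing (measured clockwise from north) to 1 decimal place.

198.3°

Taking east as x and north as y: ferry velocity = (-21.213, -21.213) km/h; container vessel velocity = (0.000, 43.000) km/h.
Velocity of ferry relative to container vessel = (-21.213, -21.213) − (0.000, 43.000) = (-21.213, -64.213) km/h.
Bearing = atan2(-21.21, -64.21) = 198.28° clockwise from north.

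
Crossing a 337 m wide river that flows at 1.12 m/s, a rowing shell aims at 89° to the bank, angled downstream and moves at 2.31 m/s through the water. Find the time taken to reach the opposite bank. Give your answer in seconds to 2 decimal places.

145.91 s

The component of the rowing shell's velocity perpendicular to the bank is 2.31 × sin 89° = 2.310 m/s.
The current is parallel to the bank, so it does not affect the crossing time.
Time = 337 / 2.310 = 145.910 s.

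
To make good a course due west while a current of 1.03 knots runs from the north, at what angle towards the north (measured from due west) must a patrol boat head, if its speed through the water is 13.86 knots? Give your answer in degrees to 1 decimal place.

The current pushes perpendicular to the desired track; the heading must have a component into the current equal to 1.03 knots: 13.86 sin θ = 1.03.
sin θ = 0.0743, so θ = 4.262°.

4.3°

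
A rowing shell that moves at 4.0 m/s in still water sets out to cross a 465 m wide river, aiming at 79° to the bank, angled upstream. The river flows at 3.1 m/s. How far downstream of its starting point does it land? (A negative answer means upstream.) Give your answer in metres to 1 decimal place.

Perpendicular speed = 3.927 m/s; crossing time = 465 / 3.927 = 118.426 s.
Net downstream speed = 2.337 m/s.
Drift = 2.337 × 118.426 = 276.733 m (downstream).

276.7 m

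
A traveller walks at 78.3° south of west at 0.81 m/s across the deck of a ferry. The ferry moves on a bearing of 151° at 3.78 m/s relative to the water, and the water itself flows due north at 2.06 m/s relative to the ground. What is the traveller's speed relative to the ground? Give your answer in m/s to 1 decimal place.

2.6 m/s

In east/north components (m/s): traveller relative to ferry = (-0.164, -0.793); ferry relative to water = (1.833, -3.306); water relative to ground = (0.000, 2.060).
Sum = (1.668, -2.039) m/s.
Speed = |(1.668, -2.039)| = 2.635 m/s.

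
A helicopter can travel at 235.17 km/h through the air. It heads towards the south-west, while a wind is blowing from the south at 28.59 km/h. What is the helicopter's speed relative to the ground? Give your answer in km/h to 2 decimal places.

215.90 km/h

Taking east as x and north as y: velocity relative to the air = (-166.290, -166.290) km/h; the air relative to ground = (0.000, 28.590) km/h.
Velocity relative to ground = (-166.290, -166.290) + (0.000, 28.590) = (-166.290, -137.700) km/h.
Speed = |(-166.290, -137.700)| = 215.902 km/h.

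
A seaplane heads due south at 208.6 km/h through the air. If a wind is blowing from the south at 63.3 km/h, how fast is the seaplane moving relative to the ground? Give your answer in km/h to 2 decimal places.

Taking east as x and north as y: velocity relative to the air = (0.000, -208.600) km/h; the air relative to ground = (0.000, 63.300) km/h.
Velocity relative to ground = (0.000, -208.600) + (0.000, 63.300) = (0.000, -145.300) km/h.
Speed = |(0.000, -145.300)| = 145.300 km/h.

145.30 km/h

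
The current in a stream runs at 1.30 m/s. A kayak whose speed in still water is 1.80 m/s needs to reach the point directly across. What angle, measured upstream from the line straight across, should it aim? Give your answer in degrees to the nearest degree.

46°

To cancel the current, the upstream component of the kayak's velocity must equal the flow: 1.80 sin θ = 1.30.
sin θ = 1.30 / 1.80 = 0.7222.
θ = arcsin(0.7222) = 46.238°.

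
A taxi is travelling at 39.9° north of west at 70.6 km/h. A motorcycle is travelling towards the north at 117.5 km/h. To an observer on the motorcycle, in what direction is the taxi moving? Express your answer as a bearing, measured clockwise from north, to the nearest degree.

217°

Taking east as x and north as y: taxi velocity = (-54.162, 45.286) km/h; motorcycle velocity = (0.000, 117.500) km/h.
Velocity of taxi relative to motorcycle = (-54.162, 45.286) − (0.000, 117.500) = (-54.162, -72.214) km/h.
Bearing = atan2(-54.16, -72.21) = 216.87° clockwise from north.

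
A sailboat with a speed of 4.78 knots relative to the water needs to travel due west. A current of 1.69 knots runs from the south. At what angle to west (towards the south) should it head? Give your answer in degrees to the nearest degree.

21°

The current pushes perpendicular to the desired track; the heading must have a component into the current equal to 1.69 knots: 4.78 sin θ = 1.69.
sin θ = 0.3536, so θ = 20.705°.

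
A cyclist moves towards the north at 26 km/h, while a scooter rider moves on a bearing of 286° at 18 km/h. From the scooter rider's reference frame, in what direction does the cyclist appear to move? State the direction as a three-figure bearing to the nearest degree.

Taking east as x and north as y: cyclist velocity = (0.000, 26.000) km/h; scooter rider velocity = (-17.303, 4.961) km/h.
Velocity of cyclist relative to scooter rider = (0.000, 26.000) − (-17.303, 4.961) = (17.303, 21.039) km/h.
Bearing = atan2(17.30, 21.04) = 39.43° clockwise from north.

039°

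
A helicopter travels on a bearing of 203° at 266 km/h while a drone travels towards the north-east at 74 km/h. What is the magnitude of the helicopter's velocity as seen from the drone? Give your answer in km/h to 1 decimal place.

Taking east as x and north as y: helicopter velocity = (-103.934, -244.854) km/h; drone velocity = (52.326, 52.326) km/h.
Velocity of helicopter relative to drone = (-103.934, -244.854) − (52.326, 52.326) = (-156.260, -297.180) km/h.
Magnitude = |(-156.260, -297.180)| = 335.758 km/h.

335.8 km/h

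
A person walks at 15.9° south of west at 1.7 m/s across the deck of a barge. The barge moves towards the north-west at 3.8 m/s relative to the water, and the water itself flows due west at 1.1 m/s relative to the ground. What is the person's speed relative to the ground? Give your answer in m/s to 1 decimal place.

In east/north components (m/s): person relative to barge = (-1.635, -0.466); barge relative to water = (-2.687, 2.687); water relative to ground = (-1.100, 0.000).
Sum = (-5.422, 2.221) m/s.
Speed = |(-5.422, 2.221)| = 5.859 m/s.

5.9 m/s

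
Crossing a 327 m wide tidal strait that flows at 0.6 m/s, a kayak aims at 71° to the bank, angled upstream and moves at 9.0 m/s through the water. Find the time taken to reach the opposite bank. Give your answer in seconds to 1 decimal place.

The component of the kayak's velocity perpendicular to the bank is 9.0 × sin 71° = 8.510 m/s.
The flow acts along the bank and has no component across it.
Time = 327 / 8.510 = 38.427 s.

38.4 s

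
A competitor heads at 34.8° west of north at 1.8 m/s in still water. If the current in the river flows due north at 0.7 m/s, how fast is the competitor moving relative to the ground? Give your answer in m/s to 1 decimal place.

Taking east as x and north as y: velocity relative to the water = (-1.027, 1.478) m/s; the water relative to ground = (0.000, 0.700) m/s.
Velocity relative to ground = (-1.027, 1.478) + (0.000, 0.700) = (-1.027, 2.178) m/s.
Speed = |(-1.027, 2.178)| = 2.408 m/s.

2.4 m/s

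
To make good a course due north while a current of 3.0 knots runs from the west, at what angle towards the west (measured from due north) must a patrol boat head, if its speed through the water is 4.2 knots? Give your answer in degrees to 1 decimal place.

The current pushes perpendicular to the desired track; the heading must have a component into the current equal to 3.0 knots: 4.2 sin θ = 3.0.
sin θ = 0.7143, so θ = 45.585°.

45.6°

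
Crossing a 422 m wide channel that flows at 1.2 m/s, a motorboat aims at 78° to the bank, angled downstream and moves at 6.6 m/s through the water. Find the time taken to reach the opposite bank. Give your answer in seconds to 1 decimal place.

65.4 s

The component of the motorboat's velocity perpendicular to the bank is 6.6 × sin 78° = 6.456 m/s.
The flow acts along the bank and has no component across it.
Time = 422 / 6.456 = 65.368 s.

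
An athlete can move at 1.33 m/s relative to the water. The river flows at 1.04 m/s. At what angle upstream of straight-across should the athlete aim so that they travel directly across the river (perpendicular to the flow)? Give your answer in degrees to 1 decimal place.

To cancel the current, the upstream component of the athlete's velocity must equal the flow: 1.33 sin θ = 1.04.
sin θ = 1.04 / 1.33 = 0.7820.
θ = arcsin(0.7820) = 51.440°.

51.4°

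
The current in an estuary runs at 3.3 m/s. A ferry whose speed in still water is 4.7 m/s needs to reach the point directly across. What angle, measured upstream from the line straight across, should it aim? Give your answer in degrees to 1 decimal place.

To cancel the current, the upstream component of the ferry's velocity must equal the flow: 4.7 sin θ = 3.3.
sin θ = 3.3 / 4.7 = 0.7021.
θ = arcsin(0.7021) = 44.598°.

44.6°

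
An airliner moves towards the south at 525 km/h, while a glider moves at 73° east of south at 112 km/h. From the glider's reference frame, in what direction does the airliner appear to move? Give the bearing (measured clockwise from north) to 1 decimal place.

Taking east as x and north as y: airliner velocity = (0.000, -525.000) km/h; glider velocity = (107.106, -32.746) km/h.
Velocity of airliner relative to glider = (0.000, -525.000) − (107.106, -32.746) = (-107.106, -492.254) km/h.
Bearing = atan2(-107.11, -492.25) = 192.28° clockwise from north.

192.3°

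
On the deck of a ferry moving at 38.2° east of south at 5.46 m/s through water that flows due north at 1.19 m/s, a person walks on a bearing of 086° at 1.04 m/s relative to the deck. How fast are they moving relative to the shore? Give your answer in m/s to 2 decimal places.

5.35 m/s

In east/north components (m/s): person relative to ferry = (1.037, 0.073); ferry relative to water = (3.377, -4.291); water relative to ground = (0.000, 1.190).
Sum = (4.414, -3.028) m/s.
Speed = |(4.414, -3.028)| = 5.353 m/s.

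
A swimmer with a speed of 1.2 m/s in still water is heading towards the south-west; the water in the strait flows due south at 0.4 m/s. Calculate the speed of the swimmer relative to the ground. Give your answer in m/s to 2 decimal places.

1.51 m/s

Taking east as x and north as y: velocity relative to the water = (-0.849, -0.849) m/s; the water relative to ground = (0.000, -0.400) m/s.
Velocity relative to ground = (-0.849, -0.849) + (0.000, -0.400) = (-0.849, -1.249) m/s.
Speed = |(-0.849, -1.249)| = 1.510 m/s.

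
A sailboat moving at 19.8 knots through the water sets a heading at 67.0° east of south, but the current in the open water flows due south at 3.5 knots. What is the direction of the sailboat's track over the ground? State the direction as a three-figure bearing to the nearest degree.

Taking east as x and north as y: velocity relative to the water = (18.226, -7.736) knots; the water relative to ground = (0.000, -3.500) knots.
Velocity relative to ground = (18.226, -7.736) + (0.000, -3.500) = (18.226, -11.236) knots.
Bearing = atan2(18.23, -11.24) = 121.65° clockwise from north.

122°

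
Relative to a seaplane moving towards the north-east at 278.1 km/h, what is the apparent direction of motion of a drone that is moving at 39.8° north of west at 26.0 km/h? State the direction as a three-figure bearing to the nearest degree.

Taking east as x and north as y: drone velocity = (-19.975, 16.643) km/h; seaplane velocity = (196.646, 196.646) km/h.
Velocity of drone relative to seaplane = (-19.975, 16.643) − (196.646, 196.646) = (-216.622, -180.004) km/h.
Bearing = atan2(-216.62, -180.00) = 230.27° clockwise from north.

230°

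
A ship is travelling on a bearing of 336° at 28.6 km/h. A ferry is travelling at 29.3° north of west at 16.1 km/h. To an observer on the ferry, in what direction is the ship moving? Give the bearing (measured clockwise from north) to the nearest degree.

Taking east as x and north as y: ship velocity = (-11.633, 26.127) km/h; ferry velocity = (-14.040, 7.879) km/h.
Velocity of ship relative to ferry = (-11.633, 26.127) − (-14.040, 7.879) = (2.408, 18.248) km/h.
Bearing = atan2(2.41, 18.25) = 7.52° clockwise from north.

008°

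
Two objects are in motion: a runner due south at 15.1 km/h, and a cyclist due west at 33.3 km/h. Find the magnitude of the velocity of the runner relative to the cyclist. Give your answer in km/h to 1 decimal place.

36.6 km/h

Taking east as x and north as y: runner velocity = (0.000, -15.100) km/h; cyclist velocity = (-33.300, 0.000) km/h.
Velocity of runner relative to cyclist = (0.000, -15.100) − (-33.300, 0.000) = (33.300, -15.100) km/h.
Magnitude = |(33.300, -15.100)| = 36.564 km/h.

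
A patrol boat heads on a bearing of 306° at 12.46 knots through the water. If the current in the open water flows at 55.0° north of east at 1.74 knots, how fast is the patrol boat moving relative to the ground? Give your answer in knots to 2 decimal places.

Taking east as x and north as y: velocity relative to the water = (-10.080, 7.324) knots; the water relative to ground = (0.998, 1.425) knots.
Velocity relative to ground = (-10.080, 7.324) + (0.998, 1.425) = (-9.082, 8.749) knots.
Speed = |(-9.082, 8.749)| = 12.611 knots.

12.61 knots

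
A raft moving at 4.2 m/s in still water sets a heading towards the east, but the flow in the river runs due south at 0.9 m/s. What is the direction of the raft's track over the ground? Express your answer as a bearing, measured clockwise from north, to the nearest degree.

Taking east as x and north as y: velocity relative to the water = (4.200, 0.000) m/s; the water relative to ground = (0.000, -0.900) m/s.
Velocity relative to ground = (4.200, 0.000) + (0.000, -0.900) = (4.200, -0.900) m/s.
Bearing = atan2(4.20, -0.90) = 102.09° clockwise from north.

102°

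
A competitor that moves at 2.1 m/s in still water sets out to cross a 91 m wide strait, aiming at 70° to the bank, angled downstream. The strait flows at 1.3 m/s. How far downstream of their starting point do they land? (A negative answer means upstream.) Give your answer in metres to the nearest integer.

93 m

Perpendicular speed = 1.973 m/s; crossing time = 91 / 1.973 = 46.114 s.
Net downstream speed = 2.018 m/s.
Drift = 2.018 × 46.114 = 93.070 m (downstream).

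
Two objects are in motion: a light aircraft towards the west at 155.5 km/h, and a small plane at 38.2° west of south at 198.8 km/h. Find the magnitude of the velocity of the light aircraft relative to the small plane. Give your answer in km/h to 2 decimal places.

Taking east as x and north as y: light aircraft velocity = (-155.500, 0.000) km/h; small plane velocity = (-122.940, -156.228) km/h.
Velocity of light aircraft relative to small plane = (-155.500, 0.000) − (-122.940, -156.228) = (-32.560, 156.228) km/h.
Magnitude = |(-32.560, 156.228)| = 159.585 km/h.

159.59 km/h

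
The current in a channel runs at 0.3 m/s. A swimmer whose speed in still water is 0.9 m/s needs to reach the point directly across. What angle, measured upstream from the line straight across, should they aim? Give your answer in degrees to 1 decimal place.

To cancel the current, the upstream component of the swimmer's velocity must equal the flow: 0.9 sin θ = 0.3.
sin θ = 0.3 / 0.9 = 0.3333.
θ = arcsin(0.3333) = 19.471°.

19.5°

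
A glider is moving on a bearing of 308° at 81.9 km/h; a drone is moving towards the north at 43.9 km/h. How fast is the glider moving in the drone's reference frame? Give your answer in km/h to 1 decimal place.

Taking east as x and north as y: glider velocity = (-64.538, 50.423) km/h; drone velocity = (0.000, 43.900) km/h.
Velocity of glider relative to drone = (-64.538, 50.423) − (0.000, 43.900) = (-64.538, 6.523) km/h.
Magnitude = |(-64.538, 6.523)| = 64.867 km/h.

64.9 km/h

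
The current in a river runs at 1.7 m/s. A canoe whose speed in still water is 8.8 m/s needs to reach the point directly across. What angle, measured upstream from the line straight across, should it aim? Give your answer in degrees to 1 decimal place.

11.1°

To cancel the current, the upstream component of the canoe's velocity must equal the flow: 8.8 sin θ = 1.7.
sin θ = 1.7 / 8.8 = 0.1932.
θ = arcsin(0.1932) = 11.139°.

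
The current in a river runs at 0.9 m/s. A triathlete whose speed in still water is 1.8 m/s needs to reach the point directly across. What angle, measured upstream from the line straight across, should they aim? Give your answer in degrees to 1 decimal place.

To cancel the current, the upstream component of the triathlete's velocity must equal the flow: 1.8 sin θ = 0.9.
sin θ = 0.9 / 1.8 = 0.5000.
θ = arcsin(0.5000) = 30.000°.

30.0°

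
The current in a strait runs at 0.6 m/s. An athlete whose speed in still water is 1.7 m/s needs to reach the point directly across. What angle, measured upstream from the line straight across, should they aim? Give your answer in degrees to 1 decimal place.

20.7°

To cancel the current, the upstream component of the athlete's velocity must equal the flow: 1.7 sin θ = 0.6.
sin θ = 0.6 / 1.7 = 0.3529.
θ = arcsin(0.3529) = 20.667°.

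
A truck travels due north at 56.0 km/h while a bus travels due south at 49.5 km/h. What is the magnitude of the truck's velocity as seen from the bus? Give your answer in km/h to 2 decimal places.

105.50 km/h

Taking east as x and north as y: truck velocity = (0.000, 56.000) km/h; bus velocity = (0.000, -49.500) km/h.
Velocity of truck relative to bus = (0.000, 56.000) − (0.000, -49.500) = (0.000, 105.500) km/h.
Magnitude = |(0.000, 105.500)| = 105.500 km/h.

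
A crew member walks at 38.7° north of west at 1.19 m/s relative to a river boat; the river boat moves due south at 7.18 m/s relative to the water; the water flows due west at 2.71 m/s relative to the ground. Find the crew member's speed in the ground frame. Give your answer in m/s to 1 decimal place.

In east/north components (m/s): crew member relative to river boat = (-0.929, 0.744); river boat relative to water = (0.000, -7.180); water relative to ground = (-2.710, 0.000).
Sum = (-3.639, -6.436) m/s.
Speed = |(-3.639, -6.436)| = 7.393 m/s.

7.4 m/s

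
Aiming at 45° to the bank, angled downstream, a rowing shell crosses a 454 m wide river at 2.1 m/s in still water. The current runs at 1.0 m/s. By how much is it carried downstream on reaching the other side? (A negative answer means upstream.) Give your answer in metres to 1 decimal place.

759.7 m

Perpendicular speed = 1.485 m/s; crossing time = 454 / 1.485 = 305.740 s.
Net downstream speed = 2.485 m/s.
Drift = 2.485 × 305.740 = 759.740 m (downstream).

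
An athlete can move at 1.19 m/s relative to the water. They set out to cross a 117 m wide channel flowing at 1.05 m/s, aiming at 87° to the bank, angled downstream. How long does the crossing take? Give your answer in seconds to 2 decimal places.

98.45 s

The component of the athlete's velocity perpendicular to the bank is 1.19 × sin 87° = 1.188 m/s.
The flow acts along the bank and has no component across it.
Time = 117 / 1.188 = 98.454 s.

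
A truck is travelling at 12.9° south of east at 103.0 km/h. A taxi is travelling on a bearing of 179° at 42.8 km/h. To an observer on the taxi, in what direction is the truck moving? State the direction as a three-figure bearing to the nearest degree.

079°

Taking east as x and north as y: truck velocity = (100.400, -22.995) km/h; taxi velocity = (0.747, -42.793) km/h.
Velocity of truck relative to taxi = (100.400, -22.995) − (0.747, -42.793) = (99.653, 19.799) km/h.
Bearing = atan2(99.65, 19.80) = 78.76° clockwise from north.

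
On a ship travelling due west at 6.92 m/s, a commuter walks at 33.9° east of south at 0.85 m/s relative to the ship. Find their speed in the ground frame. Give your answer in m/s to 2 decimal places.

6.48 m/s

Taking east as x and north as y: ship velocity = (-6.920, 0.000) m/s; commuter velocity relative to ship = (0.474, -0.706) m/s.
Velocity relative to ground = (-6.920, 0.000) + (0.474, -0.706) = (-6.446, -0.706) m/s.
Speed = |(-6.446, -0.706)| = 6.484 m/s.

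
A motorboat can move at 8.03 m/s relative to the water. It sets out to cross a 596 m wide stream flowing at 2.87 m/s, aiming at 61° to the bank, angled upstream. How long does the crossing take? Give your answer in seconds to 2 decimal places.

The component of the motorboat's velocity perpendicular to the bank is 8.03 × sin 61° = 7.023 m/s.
The flow acts along the bank and has no component across it.
Time = 596 / 7.023 = 84.862 s.

84.86 s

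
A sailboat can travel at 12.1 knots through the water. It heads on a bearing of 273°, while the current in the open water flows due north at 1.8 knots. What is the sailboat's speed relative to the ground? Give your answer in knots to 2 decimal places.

12.33 knots

Taking east as x and north as y: velocity relative to the water = (-12.083, 0.633) knots; the water relative to ground = (0.000, 1.800) knots.
Velocity relative to ground = (-12.083, 0.633) + (0.000, 1.800) = (-12.083, 2.433) knots.
Speed = |(-12.083, 2.433)| = 12.326 knots.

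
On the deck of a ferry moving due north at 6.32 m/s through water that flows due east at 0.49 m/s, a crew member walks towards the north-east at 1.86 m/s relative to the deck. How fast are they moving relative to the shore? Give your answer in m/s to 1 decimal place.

7.8 m/s

In east/north components (m/s): crew member relative to ferry = (1.315, 1.315); ferry relative to water = (0.000, 6.320); water relative to ground = (0.490, 0.000).
Sum = (1.805, 7.635) m/s.
Speed = |(1.805, 7.635)| = 7.846 m/s.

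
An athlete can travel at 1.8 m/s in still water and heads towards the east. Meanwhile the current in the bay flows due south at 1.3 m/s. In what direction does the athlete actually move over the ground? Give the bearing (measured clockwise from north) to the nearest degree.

Taking east as x and north as y: velocity relative to the water = (1.800, 0.000) m/s; the water relative to ground = (0.000, -1.300) m/s.
Velocity relative to ground = (1.800, 0.000) + (0.000, -1.300) = (1.800, -1.300) m/s.
Bearing = atan2(1.80, -1.30) = 125.84° clockwise from north.

126°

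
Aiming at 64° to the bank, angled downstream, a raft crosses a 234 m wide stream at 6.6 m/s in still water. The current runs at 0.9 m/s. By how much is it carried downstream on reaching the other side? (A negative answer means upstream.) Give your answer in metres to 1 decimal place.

149.6 m

Perpendicular speed = 5.932 m/s; crossing time = 234 / 5.932 = 39.447 s.
Net downstream speed = 3.793 m/s.
Drift = 3.793 × 39.447 = 149.632 m (downstream).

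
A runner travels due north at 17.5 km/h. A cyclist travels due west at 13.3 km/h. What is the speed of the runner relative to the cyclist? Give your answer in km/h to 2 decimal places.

Taking east as x and north as y: runner velocity = (0.000, 17.500) km/h; cyclist velocity = (-13.300, 0.000) km/h.
Velocity of runner relative to cyclist = (0.000, 17.500) − (-13.300, 0.000) = (13.300, 17.500) km/h.
Magnitude = |(13.300, 17.500)| = 21.980 km/h.

21.98 km/h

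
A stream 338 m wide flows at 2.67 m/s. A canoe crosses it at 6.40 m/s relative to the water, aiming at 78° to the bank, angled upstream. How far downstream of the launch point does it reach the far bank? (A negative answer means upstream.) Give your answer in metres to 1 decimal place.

Perpendicular speed = 6.260 m/s; crossing time = 338 / 6.260 = 53.992 s.
Net downstream speed = 1.339 m/s.
Drift = 1.339 × 53.992 = 72.315 m (downstream).

72.3 m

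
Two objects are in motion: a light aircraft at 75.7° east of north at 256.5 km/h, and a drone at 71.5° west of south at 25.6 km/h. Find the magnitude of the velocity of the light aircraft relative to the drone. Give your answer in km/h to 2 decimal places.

Taking east as x and north as y: light aircraft velocity = (248.553, 63.355) km/h; drone velocity = (-24.277, -8.123) km/h.
Velocity of light aircraft relative to drone = (248.553, 63.355) − (-24.277, -8.123) = (272.830, 71.478) km/h.
Magnitude = |(272.830, 71.478)| = 282.037 km/h.

282.04 km/h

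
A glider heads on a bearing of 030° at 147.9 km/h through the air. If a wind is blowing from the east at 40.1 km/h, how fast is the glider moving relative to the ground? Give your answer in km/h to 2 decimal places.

132.48 km/h

Taking east as x and north as y: velocity relative to the air = (73.950, 128.085) km/h; the air relative to ground = (-40.100, 0.000) km/h.
Velocity relative to ground = (73.950, 128.085) + (-40.100, 0.000) = (33.850, 128.085) km/h.
Speed = |(33.850, 128.085)| = 132.483 km/h.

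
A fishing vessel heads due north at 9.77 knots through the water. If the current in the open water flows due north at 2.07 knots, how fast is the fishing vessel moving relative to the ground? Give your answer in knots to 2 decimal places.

Taking east as x and north as y: velocity relative to the water = (0.000, 9.770) knots; the water relative to ground = (0.000, 2.070) knots.
Velocity relative to ground = (0.000, 9.770) + (0.000, 2.070) = (0.000, 11.840) knots.
Speed = |(0.000, 11.840)| = 11.840 knots.

11.84 knots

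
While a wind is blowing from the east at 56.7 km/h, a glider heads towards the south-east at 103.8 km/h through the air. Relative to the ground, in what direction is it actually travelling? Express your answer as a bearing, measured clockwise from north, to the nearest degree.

Taking east as x and north as y: velocity relative to the air = (73.398, -73.398) km/h; the air relative to ground = (-56.700, 0.000) km/h.
Velocity relative to ground = (73.398, -73.398) + (-56.700, 0.000) = (16.698, -73.398) km/h.
Bearing = atan2(16.70, -73.40) = 167.18° clockwise from north.

167°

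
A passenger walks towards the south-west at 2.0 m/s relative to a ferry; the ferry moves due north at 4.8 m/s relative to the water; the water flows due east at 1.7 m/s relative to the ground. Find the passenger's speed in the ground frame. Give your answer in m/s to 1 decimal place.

3.4 m/s

In east/north components (m/s): passenger relative to ferry = (-1.414, -1.414); ferry relative to water = (0.000, 4.800); water relative to ground = (1.700, 0.000).
Sum = (0.286, 3.386) m/s.
Speed = |(0.286, 3.386)| = 3.398 m/s.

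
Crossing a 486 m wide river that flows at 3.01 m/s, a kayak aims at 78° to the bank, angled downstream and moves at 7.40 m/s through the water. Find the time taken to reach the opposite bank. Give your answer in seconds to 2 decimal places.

The component of the kayak's velocity perpendicular to the bank is 7.40 × sin 78° = 7.238 m/s.
The current is parallel to the bank, so it does not affect the crossing time.
Time = 486 / 7.238 = 67.143 s.

67.14 s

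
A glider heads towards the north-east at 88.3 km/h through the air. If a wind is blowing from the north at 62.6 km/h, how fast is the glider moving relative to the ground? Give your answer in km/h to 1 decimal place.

62.4 km/h

Taking east as x and north as y: velocity relative to the air = (62.438, 62.438) km/h; the air relative to ground = (0.000, -62.600) km/h.
Velocity relative to ground = (62.438, 62.438) + (0.000, -62.600) = (62.438, -0.162) km/h.
Speed = |(62.438, -0.162)| = 62.438 km/h.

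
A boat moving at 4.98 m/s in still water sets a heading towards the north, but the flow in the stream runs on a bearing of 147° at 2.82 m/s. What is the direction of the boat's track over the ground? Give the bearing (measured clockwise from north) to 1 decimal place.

030.4°

Taking east as x and north as y: velocity relative to the water = (0.000, 4.980) m/s; the water relative to ground = (1.536, -2.365) m/s.
Velocity relative to ground = (0.000, 4.980) + (1.536, -2.365) = (1.536, 2.615) m/s.
Bearing = atan2(1.54, 2.61) = 30.43° clockwise from north.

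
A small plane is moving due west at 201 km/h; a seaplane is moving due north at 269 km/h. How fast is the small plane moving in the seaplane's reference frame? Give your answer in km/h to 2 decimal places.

335.80 km/h

Taking east as x and north as y: small plane velocity = (-201.000, 0.000) km/h; seaplane velocity = (0.000, 269.000) km/h.
Velocity of small plane relative to seaplane = (-201.000, 0.000) − (0.000, 269.000) = (-201.000, -269.000) km/h.
Magnitude = |(-201.000, -269.000)| = 335.801 km/h.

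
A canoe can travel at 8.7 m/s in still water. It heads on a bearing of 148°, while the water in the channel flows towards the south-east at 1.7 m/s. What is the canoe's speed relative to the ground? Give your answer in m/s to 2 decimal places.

Taking east as x and north as y: velocity relative to the water = (4.610, -7.378) m/s; the water relative to ground = (1.202, -1.202) m/s.
Velocity relative to ground = (4.610, -7.378) + (1.202, -1.202) = (5.812, -8.580) m/s.
Speed = |(5.812, -8.580)| = 10.363 m/s.

10.36 m/s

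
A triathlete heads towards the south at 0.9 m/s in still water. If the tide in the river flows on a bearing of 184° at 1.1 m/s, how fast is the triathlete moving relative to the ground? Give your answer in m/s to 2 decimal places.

Taking east as x and north as y: velocity relative to the water = (0.000, -0.900) m/s; the water relative to ground = (-0.077, -1.097) m/s.
Velocity relative to ground = (0.000, -0.900) + (-0.077, -1.097) = (-0.077, -1.997) m/s.
Speed = |(-0.077, -1.997)| = 1.999 m/s.

2.00 m/s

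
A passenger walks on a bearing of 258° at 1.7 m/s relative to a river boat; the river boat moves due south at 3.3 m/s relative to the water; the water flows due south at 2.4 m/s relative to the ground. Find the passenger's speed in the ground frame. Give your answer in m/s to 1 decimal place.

6.3 m/s

In east/north components (m/s): passenger relative to river boat = (-1.663, -0.353); river boat relative to water = (0.000, -3.300); water relative to ground = (0.000, -2.400).
Sum = (-1.663, -6.053) m/s.
Speed = |(-1.663, -6.053)| = 6.278 m/s.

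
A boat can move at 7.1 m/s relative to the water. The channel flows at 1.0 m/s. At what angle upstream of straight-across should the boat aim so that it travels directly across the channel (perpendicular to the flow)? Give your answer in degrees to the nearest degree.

8°

To cancel the current, the upstream component of the boat's velocity must equal the flow: 7.1 sin θ = 1.0.
sin θ = 1.0 / 7.1 = 0.1408.
θ = arcsin(0.1408) = 8.097°.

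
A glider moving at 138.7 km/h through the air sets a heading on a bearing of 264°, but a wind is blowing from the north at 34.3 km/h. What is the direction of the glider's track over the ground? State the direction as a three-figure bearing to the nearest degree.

Taking east as x and north as y: velocity relative to the air = (-137.940, -14.498) km/h; the air relative to ground = (0.000, -34.300) km/h.
Velocity relative to ground = (-137.940, -14.498) + (0.000, -34.300) = (-137.940, -48.798) km/h.
Bearing = atan2(-137.94, -48.80) = 250.52° clockwise from north.

251°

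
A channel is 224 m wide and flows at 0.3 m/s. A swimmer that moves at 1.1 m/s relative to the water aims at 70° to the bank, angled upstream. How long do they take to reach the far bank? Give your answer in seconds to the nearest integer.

217 s

The component of the swimmer's velocity perpendicular to the bank is 1.1 × sin 70° = 1.034 m/s.
The flow acts along the bank and has no component across it.
Time = 224 / 1.034 = 216.705 s.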